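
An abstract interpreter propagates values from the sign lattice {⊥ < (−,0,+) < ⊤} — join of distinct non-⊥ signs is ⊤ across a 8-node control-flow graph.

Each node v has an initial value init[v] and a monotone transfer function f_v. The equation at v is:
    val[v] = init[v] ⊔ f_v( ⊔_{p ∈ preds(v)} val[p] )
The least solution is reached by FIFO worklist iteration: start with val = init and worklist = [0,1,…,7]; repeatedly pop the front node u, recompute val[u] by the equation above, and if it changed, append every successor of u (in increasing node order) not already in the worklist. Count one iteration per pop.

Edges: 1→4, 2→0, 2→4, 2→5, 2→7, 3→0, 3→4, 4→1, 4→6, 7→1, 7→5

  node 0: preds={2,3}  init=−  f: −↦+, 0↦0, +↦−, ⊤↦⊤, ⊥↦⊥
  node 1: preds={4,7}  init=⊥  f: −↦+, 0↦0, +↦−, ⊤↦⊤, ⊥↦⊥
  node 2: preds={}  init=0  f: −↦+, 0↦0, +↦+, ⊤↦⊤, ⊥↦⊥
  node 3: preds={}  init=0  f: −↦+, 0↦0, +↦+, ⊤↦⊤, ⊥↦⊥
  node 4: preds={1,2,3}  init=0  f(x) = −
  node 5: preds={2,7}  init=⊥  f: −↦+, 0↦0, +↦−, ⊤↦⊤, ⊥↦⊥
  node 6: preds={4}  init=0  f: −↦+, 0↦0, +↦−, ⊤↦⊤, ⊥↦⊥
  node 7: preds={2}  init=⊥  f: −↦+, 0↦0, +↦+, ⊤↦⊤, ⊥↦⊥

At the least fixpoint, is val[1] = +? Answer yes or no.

no

Trace (11 dequeues):
  [1] u=0 | in 0 | out ⊤ | prev − | push {}
  [2] u=1 | in 0 | out 0 | prev ⊥ | push {}
  [3] u=2 | in ⊥ | out 0 | ==
  [4] u=3 | in ⊥ | out 0 | ==
  [5] u=4 | in 0 | out ⊤ | prev 0 | push {1}
  [6] u=5 | in 0 | out 0 | prev ⊥ | push {}
  [7] u=6 | in ⊤ | out ⊤ | prev 0 | push {}
  [8] u=7 | in 0 | out 0 | prev ⊥ | push {5}
  [9] u=1 | in ⊤ | out ⊤ | prev 0 | push {4}
  [10] u=5 | in 0 | out 0 | ==
  [11] u=4 | in ⊤ | out ⊤ | ==

Converged values:
  [0] ⊤
  [1] ⊤
  [2] 0
  [3] 0
  [4] ⊤
  [5] 0
  [6] ⊤
  [7] 0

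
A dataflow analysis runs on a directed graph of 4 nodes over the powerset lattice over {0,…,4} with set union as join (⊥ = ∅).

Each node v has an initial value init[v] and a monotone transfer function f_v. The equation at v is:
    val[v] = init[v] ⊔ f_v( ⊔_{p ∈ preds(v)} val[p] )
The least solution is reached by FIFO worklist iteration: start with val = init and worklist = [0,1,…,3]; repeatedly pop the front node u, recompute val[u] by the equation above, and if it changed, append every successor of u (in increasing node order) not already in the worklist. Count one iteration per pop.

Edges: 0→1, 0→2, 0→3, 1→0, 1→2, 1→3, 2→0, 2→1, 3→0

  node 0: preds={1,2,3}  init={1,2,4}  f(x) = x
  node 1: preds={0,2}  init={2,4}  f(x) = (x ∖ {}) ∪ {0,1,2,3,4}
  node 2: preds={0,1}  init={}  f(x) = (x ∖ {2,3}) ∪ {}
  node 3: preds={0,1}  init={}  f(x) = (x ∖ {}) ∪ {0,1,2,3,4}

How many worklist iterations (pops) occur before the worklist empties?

8

Trace (8 dequeues):
  [1] u=0 | in {2,4} | out {1,2,4} | ==
  [2] u=1 | in {1,2,4} | out {0,1,2,3,4} | prev {2,4} | push {0}
  [3] u=2 | in {0,1,2,3,4} | out {0,1,4} | prev {} | push {1}
  [4] u=3 | in {0,1,2,3,4} | out {0,1,2,3,4} | prev {} | push {}
  [5] u=0 | in {0,1,2,3,4} | out {0,1,2,3,4} | prev {1,2,4} | push {2,3}
  [6] u=1 | in {0,1,2,3,4} | out {0,1,2,3,4} | ==
  [7] u=2 | in {0,1,2,3,4} | out {0,1,4} | ==
  [8] u=3 | in {0,1,2,3,4} | out {0,1,2,3,4} | ==

Converged values:
  [0] {0,1,2,3,4}
  [1] {0,1,2,3,4}
  [2] {0,1,4}
  [3] {0,1,2,3,4}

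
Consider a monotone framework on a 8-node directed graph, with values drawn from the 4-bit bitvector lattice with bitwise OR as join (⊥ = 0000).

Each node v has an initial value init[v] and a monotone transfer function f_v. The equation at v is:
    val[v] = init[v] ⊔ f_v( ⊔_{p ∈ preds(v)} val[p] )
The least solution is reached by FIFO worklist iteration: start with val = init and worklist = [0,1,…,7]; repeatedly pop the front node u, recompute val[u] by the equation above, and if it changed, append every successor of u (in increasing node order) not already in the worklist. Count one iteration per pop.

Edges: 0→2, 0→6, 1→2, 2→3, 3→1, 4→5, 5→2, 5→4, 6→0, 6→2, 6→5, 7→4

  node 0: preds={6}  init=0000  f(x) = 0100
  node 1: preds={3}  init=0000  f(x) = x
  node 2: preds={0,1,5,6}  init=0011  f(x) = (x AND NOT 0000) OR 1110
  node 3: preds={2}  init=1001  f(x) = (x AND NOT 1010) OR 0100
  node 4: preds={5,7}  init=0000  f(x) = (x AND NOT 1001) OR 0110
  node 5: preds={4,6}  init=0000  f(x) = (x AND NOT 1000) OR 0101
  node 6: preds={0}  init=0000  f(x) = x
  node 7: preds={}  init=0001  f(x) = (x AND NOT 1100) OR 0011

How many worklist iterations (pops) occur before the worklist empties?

Iteration log — 13 steps:
  step 1. node 0  ⊔preds=0000  new=0100  old=0000  +wl: 
  step 2. node 1  ⊔preds=1001  new=1001  old=0000  +wl: 
  step 3. node 2  ⊔preds=1101  new=1111  old=0011  +wl: 
  step 4. node 3  ⊔preds=1111  new=1101  old=1001  +wl: 1
  step 5. node 4  ⊔preds=0001  new=0110  old=0000  +wl: 
  step 6. node 5  ⊔preds=0110  new=0111  old=0000  +wl: 2,4
  step 7. node 6  ⊔preds=0100  new=0100  old=0000  +wl: 0,5
  step 8. node 7  ⊔preds=0000  new=0011  old=0001  +wl: 
  step 9. node 1  ⊔preds=1101  new=1101  old=1001  +wl: 
  step 10. node 2  ⊔preds=1111  new=1111  stable
  step 11. node 4  ⊔preds=0111  new=0110  stable
  step 12. node 0  ⊔preds=0100  new=0100  stable
  step 13. node 5  ⊔preds=0110  new=0111  stable

Least fixpoint reached:
  node 0: 0100
  node 1: 1101
  node 2: 1111
  node 3: 1101
  node 4: 0110
  node 5: 0111
  node 6: 0100
  node 7: 0011

13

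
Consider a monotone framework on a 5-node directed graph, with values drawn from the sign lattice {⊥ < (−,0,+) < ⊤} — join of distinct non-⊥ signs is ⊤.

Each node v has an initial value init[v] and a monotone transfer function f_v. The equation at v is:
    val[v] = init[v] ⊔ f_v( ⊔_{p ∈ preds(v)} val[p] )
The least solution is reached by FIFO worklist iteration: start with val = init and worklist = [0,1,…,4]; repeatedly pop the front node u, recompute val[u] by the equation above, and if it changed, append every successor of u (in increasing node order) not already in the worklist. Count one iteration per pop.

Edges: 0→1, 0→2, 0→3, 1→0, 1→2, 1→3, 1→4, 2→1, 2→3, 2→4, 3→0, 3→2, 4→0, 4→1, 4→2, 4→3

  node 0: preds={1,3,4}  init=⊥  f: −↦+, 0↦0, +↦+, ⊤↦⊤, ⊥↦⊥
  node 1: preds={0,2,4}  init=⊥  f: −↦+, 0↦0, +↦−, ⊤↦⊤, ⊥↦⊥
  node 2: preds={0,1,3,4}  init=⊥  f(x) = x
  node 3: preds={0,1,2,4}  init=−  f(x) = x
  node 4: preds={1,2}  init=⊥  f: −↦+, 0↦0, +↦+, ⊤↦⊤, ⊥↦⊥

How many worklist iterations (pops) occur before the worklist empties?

11

Worklist (11 pops):
  #1 pop 0: in=− → + (was ⊥); enqueue []
  #2 pop 1: in=+ → − (was ⊥); enqueue [0]
  #3 pop 2: in=⊤ → ⊤ (was ⊥); enqueue [1]
  #4 pop 3: in=⊤ → ⊤ (was −); enqueue [2]
  #5 pop 4: in=⊤ → ⊤ (was ⊥); enqueue [3]
  #6 pop 0: in=⊤ → ⊤ (was +); enqueue []
  #7 pop 1: in=⊤ → ⊤ (was −); enqueue [0,4]
  #8 pop 2: in=⊤ → ⊤ (no change)
  #9 pop 3: in=⊤ → ⊤ (no change)
  #10 pop 0: in=⊤ → ⊤ (no change)
  #11 pop 4: in=⊤ → ⊤ (no change)

Fixpoint:
  val[0] = ⊤
  val[1] = ⊤
  val[2] = ⊤
  val[3] = ⊤
  val[4] = ⊤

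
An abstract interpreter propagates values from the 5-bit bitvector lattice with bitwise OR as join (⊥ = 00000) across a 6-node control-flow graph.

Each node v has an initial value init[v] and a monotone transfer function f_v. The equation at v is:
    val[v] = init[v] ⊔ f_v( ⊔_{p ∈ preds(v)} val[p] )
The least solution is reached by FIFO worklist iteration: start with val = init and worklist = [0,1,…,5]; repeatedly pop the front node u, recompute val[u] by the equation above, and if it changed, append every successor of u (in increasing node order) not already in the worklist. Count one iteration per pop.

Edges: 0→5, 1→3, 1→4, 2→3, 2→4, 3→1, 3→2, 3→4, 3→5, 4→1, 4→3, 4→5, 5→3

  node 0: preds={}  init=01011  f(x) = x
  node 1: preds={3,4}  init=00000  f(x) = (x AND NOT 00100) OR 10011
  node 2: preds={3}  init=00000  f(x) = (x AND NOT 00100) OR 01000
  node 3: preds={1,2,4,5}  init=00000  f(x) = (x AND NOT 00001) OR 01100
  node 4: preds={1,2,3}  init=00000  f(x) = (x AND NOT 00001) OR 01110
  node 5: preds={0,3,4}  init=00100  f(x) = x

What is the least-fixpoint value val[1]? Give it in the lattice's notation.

Worklist (10 pops):
  #1 pop 0: in=00000 → 01011 (no change)
  #2 pop 1: in=00000 → 10011 (was 00000); enqueue []
  #3 pop 2: in=00000 → 01000 (was 00000); enqueue []
  #4 pop 3: in=11111 → 11110 (was 00000); enqueue [1,2]
  #5 pop 4: in=11111 → 11110 (was 00000); enqueue [3]
  #6 pop 5: in=11111 → 11111 (was 00100); enqueue []
  #7 pop 1: in=11110 → 11011 (was 10011); enqueue [4]
  #8 pop 2: in=11110 → 11010 (was 01000); enqueue []
  #9 pop 3: in=11111 → 11110 (no change)
  #10 pop 4: in=11111 → 11110 (no change)

Fixpoint:
  val[0] = 01011
  val[1] = 11011
  val[2] = 11010
  val[3] = 11110
  val[4] = 11110
  val[5] = 11111

11011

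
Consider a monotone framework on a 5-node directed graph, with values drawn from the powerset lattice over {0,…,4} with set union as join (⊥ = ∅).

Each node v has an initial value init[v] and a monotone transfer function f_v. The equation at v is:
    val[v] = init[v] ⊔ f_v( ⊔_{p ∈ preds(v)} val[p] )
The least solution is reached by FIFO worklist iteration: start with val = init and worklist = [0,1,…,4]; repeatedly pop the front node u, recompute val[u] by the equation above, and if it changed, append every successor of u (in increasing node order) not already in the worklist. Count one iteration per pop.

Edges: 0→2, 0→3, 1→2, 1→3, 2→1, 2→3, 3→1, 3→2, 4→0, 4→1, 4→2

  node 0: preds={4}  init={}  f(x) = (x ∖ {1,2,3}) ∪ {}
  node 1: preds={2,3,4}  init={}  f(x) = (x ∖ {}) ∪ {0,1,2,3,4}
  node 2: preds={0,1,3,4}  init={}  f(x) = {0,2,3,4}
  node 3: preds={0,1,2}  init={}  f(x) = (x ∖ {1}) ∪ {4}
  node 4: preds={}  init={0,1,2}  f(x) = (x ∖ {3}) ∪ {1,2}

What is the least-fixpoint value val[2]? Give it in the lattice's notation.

{0,2,3,4}

Iteration log — 7 steps:
  step 1. node 0  ⊔preds={0,1,2}  new={0}  old={}  +wl: 
  step 2. node 1  ⊔preds={0,1,2}  new={0,1,2,3,4}  old={}  +wl: 
  step 3. node 2  ⊔preds={0,1,2,3,4}  new={0,2,3,4}  old={}  +wl: 1
  step 4. node 3  ⊔preds={0,1,2,3,4}  new={0,2,3,4}  old={}  +wl: 2
  step 5. node 4  ⊔preds={}  new={0,1,2}  stable
  step 6. node 1  ⊔preds={0,1,2,3,4}  new={0,1,2,3,4}  stable
  step 7. node 2  ⊔preds={0,1,2,3,4}  new={0,2,3,4}  stable

Least fixpoint reached:
  node 0: {0}
  node 1: {0,1,2,3,4}
  node 2: {0,2,3,4}
  node 3: {0,2,3,4}
  node 4: {0,1,2}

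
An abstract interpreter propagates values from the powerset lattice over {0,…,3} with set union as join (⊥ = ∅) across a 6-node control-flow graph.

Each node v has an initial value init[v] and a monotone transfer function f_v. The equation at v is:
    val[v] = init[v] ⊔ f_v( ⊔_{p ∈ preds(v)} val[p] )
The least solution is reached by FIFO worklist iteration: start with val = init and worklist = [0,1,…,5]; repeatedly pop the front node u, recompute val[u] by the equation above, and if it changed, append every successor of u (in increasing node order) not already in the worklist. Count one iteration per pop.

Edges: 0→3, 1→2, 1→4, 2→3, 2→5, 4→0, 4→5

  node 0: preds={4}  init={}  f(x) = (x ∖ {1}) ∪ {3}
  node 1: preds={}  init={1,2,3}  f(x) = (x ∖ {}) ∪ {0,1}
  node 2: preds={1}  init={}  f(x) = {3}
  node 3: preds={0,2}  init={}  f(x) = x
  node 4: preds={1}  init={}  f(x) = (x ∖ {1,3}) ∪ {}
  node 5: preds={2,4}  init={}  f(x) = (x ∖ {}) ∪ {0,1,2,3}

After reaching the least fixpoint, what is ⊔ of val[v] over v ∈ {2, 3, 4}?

Trace (8 dequeues):
  [1] u=0 | in {} | out {3} | prev {} | push {}
  [2] u=1 | in {} | out {0,1,2,3} | prev {1,2,3} | push {}
  [3] u=2 | in {0,1,2,3} | out {3} | prev {} | push {}
  [4] u=3 | in {3} | out {3} | prev {} | push {}
  [5] u=4 | in {0,1,2,3} | out {0,2} | prev {} | push {0}
  [6] u=5 | in {0,2,3} | out {0,1,2,3} | prev {} | push {}
  [7] u=0 | in {0,2} | out {0,2,3} | prev {3} | push {3}
  [8] u=3 | in {0,2,3} | out {0,2,3} | prev {3} | push {}

Converged values:
  [0] {0,2,3}
  [1] {0,1,2,3}
  [2] {3}
  [3] {0,2,3}
  [4] {0,2}
  [5] {0,1,2,3}

{0,2,3}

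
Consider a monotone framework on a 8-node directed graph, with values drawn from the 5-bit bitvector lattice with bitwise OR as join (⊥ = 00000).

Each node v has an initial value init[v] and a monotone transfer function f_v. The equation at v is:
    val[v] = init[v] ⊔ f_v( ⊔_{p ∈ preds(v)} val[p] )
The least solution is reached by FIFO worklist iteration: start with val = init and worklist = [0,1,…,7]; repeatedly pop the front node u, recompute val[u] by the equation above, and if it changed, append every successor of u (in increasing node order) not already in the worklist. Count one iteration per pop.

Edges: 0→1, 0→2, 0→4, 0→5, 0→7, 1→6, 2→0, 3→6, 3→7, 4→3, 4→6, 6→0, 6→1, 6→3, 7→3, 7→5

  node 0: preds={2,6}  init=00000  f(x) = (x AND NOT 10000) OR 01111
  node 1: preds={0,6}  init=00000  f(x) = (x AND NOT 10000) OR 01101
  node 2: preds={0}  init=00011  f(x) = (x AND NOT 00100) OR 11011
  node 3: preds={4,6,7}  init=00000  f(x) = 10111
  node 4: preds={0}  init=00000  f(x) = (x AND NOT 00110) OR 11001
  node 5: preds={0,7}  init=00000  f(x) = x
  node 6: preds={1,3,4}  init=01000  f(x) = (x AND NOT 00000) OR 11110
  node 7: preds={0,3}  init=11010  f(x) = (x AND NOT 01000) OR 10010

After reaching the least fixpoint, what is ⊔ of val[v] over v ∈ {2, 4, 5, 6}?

Trace (12 dequeues):
  [1] u=0 | in 01011 | out 01111 | prev 00000 | push {}
  [2] u=1 | in 01111 | out 01111 | prev 00000 | push {}
  [3] u=2 | in 01111 | out 11011 | prev 00011 | push {0}
  [4] u=3 | in 11010 | out 10111 | prev 00000 | push {}
  [5] u=4 | in 01111 | out 11001 | prev 00000 | push {3}
  [6] u=5 | in 11111 | out 11111 | prev 00000 | push {}
  [7] u=6 | in 11111 | out 11111 | prev 01000 | push {1}
  [8] u=7 | in 11111 | out 11111 | prev 11010 | push {5}
  [9] u=0 | in 11111 | out 01111 | ==
  [10] u=3 | in 11111 | out 10111 | ==
  [11] u=1 | in 11111 | out 01111 | ==
  [12] u=5 | in 11111 | out 11111 | ==

Converged values:
  [0] 01111
  [1] 01111
  [2] 11011
  [3] 10111
  [4] 11001
  [5] 11111
  [6] 11111
  [7] 11111

11111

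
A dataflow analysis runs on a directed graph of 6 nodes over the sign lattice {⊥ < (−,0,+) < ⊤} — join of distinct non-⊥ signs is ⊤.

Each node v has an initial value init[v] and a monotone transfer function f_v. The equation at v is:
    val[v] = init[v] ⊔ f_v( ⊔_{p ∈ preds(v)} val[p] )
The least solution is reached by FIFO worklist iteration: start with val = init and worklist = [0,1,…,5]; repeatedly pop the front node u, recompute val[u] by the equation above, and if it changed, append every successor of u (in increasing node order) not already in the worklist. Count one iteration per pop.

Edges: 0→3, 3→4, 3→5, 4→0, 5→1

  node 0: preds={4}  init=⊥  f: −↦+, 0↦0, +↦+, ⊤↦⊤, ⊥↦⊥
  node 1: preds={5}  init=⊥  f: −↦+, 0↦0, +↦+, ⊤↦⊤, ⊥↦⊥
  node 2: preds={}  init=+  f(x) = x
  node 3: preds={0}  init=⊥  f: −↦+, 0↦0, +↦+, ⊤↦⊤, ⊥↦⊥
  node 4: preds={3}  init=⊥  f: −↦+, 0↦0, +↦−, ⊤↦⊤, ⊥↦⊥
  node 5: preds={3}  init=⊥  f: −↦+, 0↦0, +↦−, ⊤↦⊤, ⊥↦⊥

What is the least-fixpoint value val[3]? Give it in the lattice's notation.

⊥

Trace (6 dequeues):
  [1] u=0 | in ⊥ | out ⊥ | ==
  [2] u=1 | in ⊥ | out ⊥ | ==
  [3] u=2 | in ⊥ | out + | ==
  [4] u=3 | in ⊥ | out ⊥ | ==
  [5] u=4 | in ⊥ | out ⊥ | ==
  [6] u=5 | in ⊥ | out ⊥ | ==

Converged values:
  [0] ⊥
  [1] ⊥
  [2] +
  [3] ⊥
  [4] ⊥
  [5] ⊥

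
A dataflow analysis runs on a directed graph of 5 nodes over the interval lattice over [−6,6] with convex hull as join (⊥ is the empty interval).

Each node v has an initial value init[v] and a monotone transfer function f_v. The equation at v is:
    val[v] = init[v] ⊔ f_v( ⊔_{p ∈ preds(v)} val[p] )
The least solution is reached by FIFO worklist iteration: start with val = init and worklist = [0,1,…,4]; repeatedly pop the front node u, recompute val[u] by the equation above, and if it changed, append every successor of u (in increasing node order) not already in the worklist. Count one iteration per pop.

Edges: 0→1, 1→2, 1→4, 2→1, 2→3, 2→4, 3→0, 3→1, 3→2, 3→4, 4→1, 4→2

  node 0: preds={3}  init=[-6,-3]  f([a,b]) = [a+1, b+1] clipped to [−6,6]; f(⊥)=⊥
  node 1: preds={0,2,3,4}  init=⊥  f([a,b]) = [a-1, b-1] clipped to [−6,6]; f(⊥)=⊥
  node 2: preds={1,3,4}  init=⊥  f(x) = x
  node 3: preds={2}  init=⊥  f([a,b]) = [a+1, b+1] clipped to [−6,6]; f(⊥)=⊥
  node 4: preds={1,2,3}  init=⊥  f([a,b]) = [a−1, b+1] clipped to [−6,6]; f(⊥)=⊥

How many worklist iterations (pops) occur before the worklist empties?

51

Worklist (51 pops):
  #1 pop 0: in=⊥ → [-6,-3] (no change)
  #2 pop 1: in=[-6,-3] → [-6,-4] (was ⊥); enqueue []
  #3 pop 2: in=[-6,-4] → [-6,-4] (was ⊥); enqueue [1]
  #4 pop 3: in=[-6,-4] → [-5,-3] (was ⊥); enqueue [0,2]
  #5 pop 4: in=[-6,-3] → [-6,-2] (was ⊥); enqueue []
  #6 pop 1: in=[-6,-2] → [-6,-3] (was [-6,-4]); enqueue [4]
  #7 pop 0: in=[-5,-3] → [-6,-2] (was [-6,-3]); enqueue [1]
  #8 pop 2: in=[-6,-2] → [-6,-2] (was [-6,-4]); enqueue [3]
  #9 pop 4: in=[-6,-2] → [-6,-1] (was [-6,-2]); enqueue [2]
  #10 pop 1: in=[-6,-1] → [-6,-2] (was [-6,-3]); enqueue [4]
  #11 pop 3: in=[-6,-2] → [-5,-1] (was [-5,-3]); enqueue [0,1]
  #12 pop 2: in=[-6,-1] → [-6,-1] (was [-6,-2]); enqueue [3]
  #13 pop 4: in=[-6,-1] → [-6,0] (was [-6,-1]); enqueue [2]
  #14 pop 0: in=[-5,-1] → [-6,0] (was [-6,-2]); enqueue []
  #15 pop 1: in=[-6,0] → [-6,-1] (was [-6,-2]); enqueue [4]
  #16 pop 3: in=[-6,-1] → [-5,0] (was [-5,-1]); enqueue [0,1]
  #17 pop 2: in=[-6,0] → [-6,0] (was [-6,-1]); enqueue [3]
  #18 pop 4: in=[-6,0] → [-6,1] (was [-6,0]); enqueue [2]
  #19 pop 0: in=[-5,0] → [-6,1] (was [-6,0]); enqueue []
  #20 pop 1: in=[-6,1] → [-6,0] (was [-6,-1]); enqueue [4]
  #21 pop 3: in=[-6,0] → [-5,1] (was [-5,0]); enqueue [0,1]
  #22 pop 2: in=[-6,1] → [-6,1] (was [-6,0]); enqueue [3]
  #23 pop 4: in=[-6,1] → [-6,2] (was [-6,1]); enqueue [2]
  #24 pop 0: in=[-5,1] → [-6,2] (was [-6,1]); enqueue []
  #25 pop 1: in=[-6,2] → [-6,1] (was [-6,0]); enqueue [4]
  #26 pop 3: in=[-6,1] → [-5,2] (was [-5,1]); enqueue [0,1]
  #27 pop 2: in=[-6,2] → [-6,2] (was [-6,1]); enqueue [3]
  #28 pop 4: in=[-6,2] → [-6,3] (was [-6,2]); enqueue [2]
  #29 pop 0: in=[-5,2] → [-6,3] (was [-6,2]); enqueue []
  #30 pop 1: in=[-6,3] → [-6,2] (was [-6,1]); enqueue [4]
  #31 pop 3: in=[-6,2] → [-5,3] (was [-5,2]); enqueue [0,1]
  #32 pop 2: in=[-6,3] → [-6,3] (was [-6,2]); enqueue [3]
  #33 pop 4: in=[-6,3] → [-6,4] (was [-6,3]); enqueue [2]
  #34 pop 0: in=[-5,3] → [-6,4] (was [-6,3]); enqueue []
  #35 pop 1: in=[-6,4] → [-6,3] (was [-6,2]); enqueue [4]
  #36 pop 3: in=[-6,3] → [-5,4] (was [-5,3]); enqueue [0,1]
  #37 pop 2: in=[-6,4] → [-6,4] (was [-6,3]); enqueue [3]
  #38 pop 4: in=[-6,4] → [-6,5] (was [-6,4]); enqueue [2]
  #39 pop 0: in=[-5,4] → [-6,5] (was [-6,4]); enqueue []
  #40 pop 1: in=[-6,5] → [-6,4] (was [-6,3]); enqueue [4]
  #41 pop 3: in=[-6,4] → [-5,5] (was [-5,4]); enqueue [0,1]
  #42 pop 2: in=[-6,5] → [-6,5] (was [-6,4]); enqueue [3]
  #43 pop 4: in=[-6,5] → [-6,6] (was [-6,5]); enqueue [2]
  #44 pop 0: in=[-5,5] → [-6,6] (was [-6,5]); enqueue []
  #45 pop 1: in=[-6,6] → [-6,5] (was [-6,4]); enqueue [4]
  #46 pop 3: in=[-6,5] → [-5,6] (was [-5,5]); enqueue [0,1]
  #47 pop 2: in=[-6,6] → [-6,6] (was [-6,5]); enqueue [3]
  #48 pop 4: in=[-6,6] → [-6,6] (no change)
  #49 pop 0: in=[-5,6] → [-6,6] (no change)
  #50 pop 1: in=[-6,6] → [-6,5] (no change)
  #51 pop 3: in=[-6,6] → [-5,6] (no change)

Fixpoint:
  val[0] = [-6,6]
  val[1] = [-6,5]
  val[2] = [-6,6]
  val[3] = [-5,6]
  val[4] = [-6,6]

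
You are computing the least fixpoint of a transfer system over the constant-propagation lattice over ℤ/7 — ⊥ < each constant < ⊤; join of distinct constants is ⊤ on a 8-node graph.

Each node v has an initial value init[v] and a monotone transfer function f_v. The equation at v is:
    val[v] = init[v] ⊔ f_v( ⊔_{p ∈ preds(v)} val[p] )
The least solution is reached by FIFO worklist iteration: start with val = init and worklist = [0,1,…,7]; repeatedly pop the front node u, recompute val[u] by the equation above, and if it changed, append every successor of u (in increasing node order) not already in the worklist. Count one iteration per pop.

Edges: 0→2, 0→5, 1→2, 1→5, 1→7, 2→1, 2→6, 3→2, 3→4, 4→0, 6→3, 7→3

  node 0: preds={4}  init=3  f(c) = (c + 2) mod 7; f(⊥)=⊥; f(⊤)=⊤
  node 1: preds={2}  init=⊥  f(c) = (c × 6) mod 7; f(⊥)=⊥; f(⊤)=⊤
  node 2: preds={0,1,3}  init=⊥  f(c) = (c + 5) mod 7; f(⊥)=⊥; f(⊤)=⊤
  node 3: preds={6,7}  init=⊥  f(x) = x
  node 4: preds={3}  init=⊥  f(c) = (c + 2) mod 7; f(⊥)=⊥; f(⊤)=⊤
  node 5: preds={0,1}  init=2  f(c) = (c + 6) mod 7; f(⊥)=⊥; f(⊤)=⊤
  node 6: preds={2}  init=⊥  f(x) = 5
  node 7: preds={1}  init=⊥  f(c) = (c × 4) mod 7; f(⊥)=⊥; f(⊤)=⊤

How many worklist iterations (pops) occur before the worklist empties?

Worklist (24 pops):
  #1 pop 0: in=⊥ → 3 (no change)
  #2 pop 1: in=⊥ → ⊥ (no change)
  #3 pop 2: in=3 → 1 (was ⊥); enqueue [1]
  #4 pop 3: in=⊥ → ⊥ (no change)
  #5 pop 4: in=⊥ → ⊥ (no change)
  #6 pop 5: in=3 → 2 (no change)
  #7 pop 6: in=1 → 5 (was ⊥); enqueue [3]
  #8 pop 7: in=⊥ → ⊥ (no change)
  #9 pop 1: in=1 → 6 (was ⊥); enqueue [2,5,7]
  #10 pop 3: in=5 → 5 (was ⊥); enqueue [4]
  #11 pop 2: in=⊤ → ⊤ (was 1); enqueue [1,6]
  #12 pop 5: in=⊤ → ⊤ (was 2); enqueue []
  #13 pop 7: in=6 → 3 (was ⊥); enqueue [3]
  #14 pop 4: in=5 → 0 (was ⊥); enqueue [0]
  #15 pop 1: in=⊤ → ⊤ (was 6); enqueue [2,5,7]
  #16 pop 6: in=⊤ → 5 (no change)
  #17 pop 3: in=⊤ → ⊤ (was 5); enqueue [4]
  #18 pop 0: in=0 → ⊤ (was 3); enqueue []
  #19 pop 2: in=⊤ → ⊤ (no change)
  #20 pop 5: in=⊤ → ⊤ (no change)
  #21 pop 7: in=⊤ → ⊤ (was 3); enqueue [3]
  #22 pop 4: in=⊤ → ⊤ (was 0); enqueue [0]
  #23 pop 3: in=⊤ → ⊤ (no change)
  #24 pop 0: in=⊤ → ⊤ (no change)

Fixpoint:
  val[0] = ⊤
  val[1] = ⊤
  val[2] = ⊤
  val[3] = ⊤
  val[4] = ⊤
  val[5] = ⊤
  val[6] = 5
  val[7] = ⊤

24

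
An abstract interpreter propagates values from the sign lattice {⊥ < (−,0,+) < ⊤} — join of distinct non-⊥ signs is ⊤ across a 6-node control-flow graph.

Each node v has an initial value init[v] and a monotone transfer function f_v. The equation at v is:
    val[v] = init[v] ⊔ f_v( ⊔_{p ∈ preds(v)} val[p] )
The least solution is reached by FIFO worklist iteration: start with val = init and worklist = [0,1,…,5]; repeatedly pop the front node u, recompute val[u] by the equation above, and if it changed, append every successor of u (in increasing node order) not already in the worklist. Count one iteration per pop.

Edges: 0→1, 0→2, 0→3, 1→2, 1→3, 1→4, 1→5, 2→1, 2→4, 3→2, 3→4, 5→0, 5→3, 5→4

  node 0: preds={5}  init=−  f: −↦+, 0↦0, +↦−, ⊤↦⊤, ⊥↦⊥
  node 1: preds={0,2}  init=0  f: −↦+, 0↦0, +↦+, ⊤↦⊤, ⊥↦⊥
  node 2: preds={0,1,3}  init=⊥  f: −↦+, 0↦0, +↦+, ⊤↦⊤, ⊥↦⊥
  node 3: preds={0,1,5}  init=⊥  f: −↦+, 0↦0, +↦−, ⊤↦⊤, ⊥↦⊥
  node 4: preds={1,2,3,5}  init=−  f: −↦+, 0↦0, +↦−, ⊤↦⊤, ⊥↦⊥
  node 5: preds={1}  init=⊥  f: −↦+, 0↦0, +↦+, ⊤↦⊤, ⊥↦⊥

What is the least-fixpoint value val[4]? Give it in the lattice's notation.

⊤

Worklist (13 pops):
  #1 pop 0: in=⊥ → − (no change)
  #2 pop 1: in=− → ⊤ (was 0); enqueue []
  #3 pop 2: in=⊤ → ⊤ (was ⊥); enqueue [1]
  #4 pop 3: in=⊤ → ⊤ (was ⊥); enqueue [2]
  #5 pop 4: in=⊤ → ⊤ (was −); enqueue []
  #6 pop 5: in=⊤ → ⊤ (was ⊥); enqueue [0,3,4]
  #7 pop 1: in=⊤ → ⊤ (no change)
  #8 pop 2: in=⊤ → ⊤ (no change)
  #9 pop 0: in=⊤ → ⊤ (was −); enqueue [1,2]
  #10 pop 3: in=⊤ → ⊤ (no change)
  #11 pop 4: in=⊤ → ⊤ (no change)
  #12 pop 1: in=⊤ → ⊤ (no change)
  #13 pop 2: in=⊤ → ⊤ (no change)

Fixpoint:
  val[0] = ⊤
  val[1] = ⊤
  val[2] = ⊤
  val[3] = ⊤
  val[4] = ⊤
  val[5] = ⊤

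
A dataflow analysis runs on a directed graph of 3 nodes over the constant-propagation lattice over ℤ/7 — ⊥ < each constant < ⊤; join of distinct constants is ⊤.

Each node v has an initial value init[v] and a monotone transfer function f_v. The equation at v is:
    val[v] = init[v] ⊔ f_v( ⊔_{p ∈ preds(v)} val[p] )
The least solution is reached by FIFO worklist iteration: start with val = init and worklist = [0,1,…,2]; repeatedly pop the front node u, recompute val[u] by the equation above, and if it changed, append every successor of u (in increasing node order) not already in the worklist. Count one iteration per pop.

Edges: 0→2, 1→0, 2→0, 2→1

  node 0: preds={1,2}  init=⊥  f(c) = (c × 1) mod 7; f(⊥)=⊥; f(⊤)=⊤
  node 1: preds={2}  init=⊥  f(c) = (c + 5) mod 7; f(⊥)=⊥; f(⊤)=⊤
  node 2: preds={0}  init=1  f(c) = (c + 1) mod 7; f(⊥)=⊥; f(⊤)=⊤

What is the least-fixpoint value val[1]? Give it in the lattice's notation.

Iteration log — 7 steps:
  step 1. node 0  ⊔preds=1  new=1  old=⊥  +wl: 
  step 2. node 1  ⊔preds=1  new=6  old=⊥  +wl: 0
  step 3. node 2  ⊔preds=1  new=⊤  old=1  +wl: 1
  step 4. node 0  ⊔preds=⊤  new=⊤  old=1  +wl: 2
  step 5. node 1  ⊔preds=⊤  new=⊤  old=6  +wl: 0
  step 6. node 2  ⊔preds=⊤  new=⊤  stable
  step 7. node 0  ⊔preds=⊤  new=⊤  stable

Least fixpoint reached:
  node 0: ⊤
  node 1: ⊤
  node 2: ⊤

⊤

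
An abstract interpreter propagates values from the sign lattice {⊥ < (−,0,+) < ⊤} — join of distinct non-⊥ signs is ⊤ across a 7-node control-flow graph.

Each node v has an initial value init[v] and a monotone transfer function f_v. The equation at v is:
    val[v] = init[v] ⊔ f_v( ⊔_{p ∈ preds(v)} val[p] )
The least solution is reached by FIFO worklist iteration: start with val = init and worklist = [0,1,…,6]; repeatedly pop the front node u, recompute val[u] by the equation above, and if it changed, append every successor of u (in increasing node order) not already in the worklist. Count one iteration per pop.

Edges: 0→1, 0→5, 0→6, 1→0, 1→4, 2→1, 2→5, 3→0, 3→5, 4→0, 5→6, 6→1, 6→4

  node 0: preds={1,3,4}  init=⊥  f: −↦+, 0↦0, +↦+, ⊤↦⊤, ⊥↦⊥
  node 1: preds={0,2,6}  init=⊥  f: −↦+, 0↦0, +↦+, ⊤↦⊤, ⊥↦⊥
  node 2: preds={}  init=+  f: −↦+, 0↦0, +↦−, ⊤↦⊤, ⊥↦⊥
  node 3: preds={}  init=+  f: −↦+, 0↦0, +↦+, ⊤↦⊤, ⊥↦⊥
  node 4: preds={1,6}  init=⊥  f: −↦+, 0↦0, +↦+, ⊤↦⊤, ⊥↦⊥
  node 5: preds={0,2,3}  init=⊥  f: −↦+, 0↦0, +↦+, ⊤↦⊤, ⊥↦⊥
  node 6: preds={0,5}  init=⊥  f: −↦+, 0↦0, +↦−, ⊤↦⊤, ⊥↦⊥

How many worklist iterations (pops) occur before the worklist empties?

Worklist (16 pops):
  #1 pop 0: in=+ → + (was ⊥); enqueue []
  #2 pop 1: in=+ → + (was ⊥); enqueue [0]
  #3 pop 2: in=⊥ → + (no change)
  #4 pop 3: in=⊥ → + (no change)
  #5 pop 4: in=+ → + (was ⊥); enqueue []
  #6 pop 5: in=+ → + (was ⊥); enqueue []
  #7 pop 6: in=+ → − (was ⊥); enqueue [1,4]
  #8 pop 0: in=+ → + (no change)
  #9 pop 1: in=⊤ → ⊤ (was +); enqueue [0]
  #10 pop 4: in=⊤ → ⊤ (was +); enqueue []
  #11 pop 0: in=⊤ → ⊤ (was +); enqueue [1,5,6]
  #12 pop 1: in=⊤ → ⊤ (no change)
  #13 pop 5: in=⊤ → ⊤ (was +); enqueue []
  #14 pop 6: in=⊤ → ⊤ (was −); enqueue [1,4]
  #15 pop 1: in=⊤ → ⊤ (no change)
  #16 pop 4: in=⊤ → ⊤ (no change)

Fixpoint:
  val[0] = ⊤
  val[1] = ⊤
  val[2] = +
  val[3] = +
  val[4] = ⊤
  val[5] = ⊤
  val[6] = ⊤

16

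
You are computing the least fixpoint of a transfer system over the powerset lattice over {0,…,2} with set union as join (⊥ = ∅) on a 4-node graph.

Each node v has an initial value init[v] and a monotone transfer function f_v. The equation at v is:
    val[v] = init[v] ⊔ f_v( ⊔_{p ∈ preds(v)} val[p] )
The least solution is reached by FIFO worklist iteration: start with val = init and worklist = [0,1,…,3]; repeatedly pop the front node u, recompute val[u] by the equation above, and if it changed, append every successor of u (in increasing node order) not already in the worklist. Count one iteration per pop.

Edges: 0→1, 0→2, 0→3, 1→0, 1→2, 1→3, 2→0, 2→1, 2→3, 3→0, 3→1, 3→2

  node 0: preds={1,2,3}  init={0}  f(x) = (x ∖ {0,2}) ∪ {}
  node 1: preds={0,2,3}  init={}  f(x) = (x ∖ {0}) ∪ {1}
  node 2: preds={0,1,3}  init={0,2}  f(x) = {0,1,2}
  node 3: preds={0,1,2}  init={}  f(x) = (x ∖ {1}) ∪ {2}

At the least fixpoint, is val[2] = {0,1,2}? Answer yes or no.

Trace (8 dequeues):
  [1] u=0 | in {0,2} | out {0} | ==
  [2] u=1 | in {0,2} | out {1,2} | prev {} | push {0}
  [3] u=2 | in {0,1,2} | out {0,1,2} | prev {0,2} | push {1}
  [4] u=3 | in {0,1,2} | out {0,2} | prev {} | push {2}
  [5] u=0 | in {0,1,2} | out {0,1} | prev {0} | push {3}
  [6] u=1 | in {0,1,2} | out {1,2} | ==
  [7] u=2 | in {0,1,2} | out {0,1,2} | ==
  [8] u=3 | in {0,1,2} | out {0,2} | ==

Converged values:
  [0] {0,1}
  [1] {1,2}
  [2] {0,1,2}
  [3] {0,2}

yes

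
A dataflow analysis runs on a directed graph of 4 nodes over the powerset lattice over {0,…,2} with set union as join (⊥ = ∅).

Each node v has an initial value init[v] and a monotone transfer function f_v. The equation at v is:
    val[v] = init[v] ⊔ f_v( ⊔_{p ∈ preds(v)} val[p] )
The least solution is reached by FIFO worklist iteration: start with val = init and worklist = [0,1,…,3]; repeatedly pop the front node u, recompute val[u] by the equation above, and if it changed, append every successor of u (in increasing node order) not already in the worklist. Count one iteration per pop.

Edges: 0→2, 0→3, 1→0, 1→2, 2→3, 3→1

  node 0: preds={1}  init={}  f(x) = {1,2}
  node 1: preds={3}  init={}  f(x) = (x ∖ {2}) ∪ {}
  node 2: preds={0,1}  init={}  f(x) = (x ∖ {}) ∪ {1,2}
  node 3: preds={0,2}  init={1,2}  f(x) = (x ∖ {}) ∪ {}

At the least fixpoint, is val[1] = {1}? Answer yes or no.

Trace (5 dequeues):
  [1] u=0 | in {} | out {1,2} | prev {} | push {}
  [2] u=1 | in {1,2} | out {1} | prev {} | push {0}
  [3] u=2 | in {1,2} | out {1,2} | prev {} | push {}
  [4] u=3 | in {1,2} | out {1,2} | ==
  [5] u=0 | in {1} | out {1,2} | ==

Converged values:
  [0] {1,2}
  [1] {1}
  [2] {1,2}
  [3] {1,2}

yes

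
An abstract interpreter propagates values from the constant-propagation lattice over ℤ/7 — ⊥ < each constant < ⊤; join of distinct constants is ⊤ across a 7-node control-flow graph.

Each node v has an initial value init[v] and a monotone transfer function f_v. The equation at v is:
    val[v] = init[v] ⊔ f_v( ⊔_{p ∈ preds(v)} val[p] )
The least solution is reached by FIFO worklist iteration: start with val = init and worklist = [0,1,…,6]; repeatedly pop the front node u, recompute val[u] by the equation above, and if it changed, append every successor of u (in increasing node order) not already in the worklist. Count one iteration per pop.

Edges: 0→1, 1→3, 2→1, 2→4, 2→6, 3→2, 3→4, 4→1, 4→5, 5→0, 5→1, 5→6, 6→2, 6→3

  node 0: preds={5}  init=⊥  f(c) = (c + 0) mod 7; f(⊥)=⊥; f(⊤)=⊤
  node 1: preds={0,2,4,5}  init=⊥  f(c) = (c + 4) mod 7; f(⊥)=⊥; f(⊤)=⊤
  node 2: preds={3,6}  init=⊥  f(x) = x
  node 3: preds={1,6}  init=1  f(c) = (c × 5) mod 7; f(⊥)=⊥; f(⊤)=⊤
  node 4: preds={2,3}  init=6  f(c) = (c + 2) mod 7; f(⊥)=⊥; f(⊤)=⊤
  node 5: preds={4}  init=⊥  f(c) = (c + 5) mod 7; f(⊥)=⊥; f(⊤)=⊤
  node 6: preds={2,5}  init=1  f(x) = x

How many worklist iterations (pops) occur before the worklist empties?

14

Iteration log — 14 steps:
  step 1. node 0  ⊔preds=⊥  new=⊥  stable
  step 2. node 1  ⊔preds=6  new=3  old=⊥  +wl: 
  step 3. node 2  ⊔preds=1  new=1  old=⊥  +wl: 1
  step 4. node 3  ⊔preds=⊤  new=⊤  old=1  +wl: 2
  step 5. node 4  ⊔preds=⊤  new=⊤  old=6  +wl: 
  step 6. node 5  ⊔preds=⊤  new=⊤  old=⊥  +wl: 0
  step 7. node 6  ⊔preds=⊤  new=⊤  old=1  +wl: 3
  step 8. node 1  ⊔preds=⊤  new=⊤  old=3  +wl: 
  step 9. node 2  ⊔preds=⊤  new=⊤  old=1  +wl: 1,4,6
  step 10. node 0  ⊔preds=⊤  new=⊤  old=⊥  +wl: 
  step 11. node 3  ⊔preds=⊤  new=⊤  stable
  step 12. node 1  ⊔preds=⊤  new=⊤  stable
  step 13. node 4  ⊔preds=⊤  new=⊤  stable
  step 14. node 6  ⊔preds=⊤  new=⊤  stable

Least fixpoint reached:
  node 0: ⊤
  node 1: ⊤
  node 2: ⊤
  node 3: ⊤
  node 4: ⊤
  node 5: ⊤
  node 6: ⊤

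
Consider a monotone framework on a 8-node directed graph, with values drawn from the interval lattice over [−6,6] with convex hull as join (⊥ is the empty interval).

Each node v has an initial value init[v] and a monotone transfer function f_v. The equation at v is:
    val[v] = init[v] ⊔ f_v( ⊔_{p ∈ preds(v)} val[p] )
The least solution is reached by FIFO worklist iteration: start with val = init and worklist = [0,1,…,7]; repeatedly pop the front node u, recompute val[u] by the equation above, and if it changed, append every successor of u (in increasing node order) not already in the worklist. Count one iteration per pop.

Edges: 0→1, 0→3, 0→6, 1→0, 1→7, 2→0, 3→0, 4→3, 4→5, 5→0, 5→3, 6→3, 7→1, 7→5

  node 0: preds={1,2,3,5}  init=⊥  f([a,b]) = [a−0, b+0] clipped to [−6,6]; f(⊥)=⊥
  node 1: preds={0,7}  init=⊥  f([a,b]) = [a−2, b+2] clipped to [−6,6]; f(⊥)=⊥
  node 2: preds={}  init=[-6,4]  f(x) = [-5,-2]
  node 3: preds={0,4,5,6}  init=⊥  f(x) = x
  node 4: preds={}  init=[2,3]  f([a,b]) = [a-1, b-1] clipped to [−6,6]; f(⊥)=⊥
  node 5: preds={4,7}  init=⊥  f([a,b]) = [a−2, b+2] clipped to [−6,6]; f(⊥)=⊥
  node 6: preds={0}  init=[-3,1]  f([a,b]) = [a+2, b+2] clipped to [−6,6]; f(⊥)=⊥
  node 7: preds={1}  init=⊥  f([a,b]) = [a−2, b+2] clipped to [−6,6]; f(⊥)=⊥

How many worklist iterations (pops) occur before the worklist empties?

Trace (15 dequeues):
  [1] u=0 | in [-6,4] | out [-6,4] | prev ⊥ | push {}
  [2] u=1 | in [-6,4] | out [-6,6] | prev ⊥ | push {0}
  [3] u=2 | in ⊥ | out [-6,4] | ==
  [4] u=3 | in [-6,4] | out [-6,4] | prev ⊥ | push {}
  [5] u=4 | in ⊥ | out [2,3] | ==
  [6] u=5 | in [2,3] | out [0,5] | prev ⊥ | push {3}
  [7] u=6 | in [-6,4] | out [-4,6] | prev [-3,1] | push {}
  [8] u=7 | in [-6,6] | out [-6,6] | prev ⊥ | push {1,5}
  [9] u=0 | in [-6,6] | out [-6,6] | prev [-6,4] | push {6}
  [10] u=3 | in [-6,6] | out [-6,6] | prev [-6,4] | push {0}
  [11] u=1 | in [-6,6] | out [-6,6] | ==
  [12] u=5 | in [-6,6] | out [-6,6] | prev [0,5] | push {3}
  [13] u=6 | in [-6,6] | out [-4,6] | ==
  [14] u=0 | in [-6,6] | out [-6,6] | ==
  [15] u=3 | in [-6,6] | out [-6,6] | ==

Converged values:
  [0] [-6,6]
  [1] [-6,6]
  [2] [-6,4]
  [3] [-6,6]
  [4] [2,3]
  [5] [-6,6]
  [6] [-4,6]
  [7] [-6,6]

15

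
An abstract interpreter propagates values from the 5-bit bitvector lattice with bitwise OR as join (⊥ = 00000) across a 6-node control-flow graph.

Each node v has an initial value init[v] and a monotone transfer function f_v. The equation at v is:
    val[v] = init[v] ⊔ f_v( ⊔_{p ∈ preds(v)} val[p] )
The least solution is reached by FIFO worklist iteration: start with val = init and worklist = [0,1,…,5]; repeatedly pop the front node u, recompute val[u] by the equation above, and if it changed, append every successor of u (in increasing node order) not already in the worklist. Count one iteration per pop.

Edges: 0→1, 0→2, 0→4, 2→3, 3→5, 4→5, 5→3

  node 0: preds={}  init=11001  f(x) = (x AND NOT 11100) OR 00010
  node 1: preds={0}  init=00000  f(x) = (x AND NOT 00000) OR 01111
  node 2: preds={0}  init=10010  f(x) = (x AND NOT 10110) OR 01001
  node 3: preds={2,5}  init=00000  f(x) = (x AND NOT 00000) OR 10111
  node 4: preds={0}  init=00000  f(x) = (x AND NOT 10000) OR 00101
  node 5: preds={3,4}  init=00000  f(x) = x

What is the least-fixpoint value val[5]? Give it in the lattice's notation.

Iteration log — 7 steps:
  step 1. node 0  ⊔preds=00000  new=11011  old=11001  +wl: 
  step 2. node 1  ⊔preds=11011  new=11111  old=00000  +wl: 
  step 3. node 2  ⊔preds=11011  new=11011  old=10010  +wl: 
  step 4. node 3  ⊔preds=11011  new=11111  old=00000  +wl: 
  step 5. node 4  ⊔preds=11011  new=01111  old=00000  +wl: 
  step 6. node 5  ⊔preds=11111  new=11111  old=00000  +wl: 3
  step 7. node 3  ⊔preds=11111  new=11111  stable

Least fixpoint reached:
  node 0: 11011
  node 1: 11111
  node 2: 11011
  node 3: 11111
  node 4: 01111
  node 5: 11111

11111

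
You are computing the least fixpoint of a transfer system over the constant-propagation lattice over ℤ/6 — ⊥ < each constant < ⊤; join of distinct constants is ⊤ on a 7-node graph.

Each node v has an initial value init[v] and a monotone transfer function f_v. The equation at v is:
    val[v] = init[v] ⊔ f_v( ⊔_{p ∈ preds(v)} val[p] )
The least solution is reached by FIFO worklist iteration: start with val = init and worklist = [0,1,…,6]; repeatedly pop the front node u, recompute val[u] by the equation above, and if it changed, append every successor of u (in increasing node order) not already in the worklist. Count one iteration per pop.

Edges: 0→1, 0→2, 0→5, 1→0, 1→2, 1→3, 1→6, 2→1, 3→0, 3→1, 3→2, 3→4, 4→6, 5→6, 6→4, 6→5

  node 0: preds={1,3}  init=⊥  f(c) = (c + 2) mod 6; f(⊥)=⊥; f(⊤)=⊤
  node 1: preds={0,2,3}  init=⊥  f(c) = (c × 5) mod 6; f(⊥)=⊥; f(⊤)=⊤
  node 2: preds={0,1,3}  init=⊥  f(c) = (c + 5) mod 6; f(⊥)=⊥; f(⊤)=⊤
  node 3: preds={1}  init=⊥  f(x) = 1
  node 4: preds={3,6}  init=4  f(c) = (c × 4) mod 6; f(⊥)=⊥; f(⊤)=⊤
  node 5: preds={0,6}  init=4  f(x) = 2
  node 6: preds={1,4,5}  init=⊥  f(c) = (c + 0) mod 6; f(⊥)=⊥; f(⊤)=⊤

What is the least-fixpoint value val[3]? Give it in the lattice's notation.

1

Worklist (18 pops):
  #1 pop 0: in=⊥ → ⊥ (no change)
  #2 pop 1: in=⊥ → ⊥ (no change)
  #3 pop 2: in=⊥ → ⊥ (no change)
  #4 pop 3: in=⊥ → 1 (was ⊥); enqueue [0,1,2]
  #5 pop 4: in=1 → 4 (no change)
  #6 pop 5: in=⊥ → ⊤ (was 4); enqueue []
  #7 pop 6: in=⊤ → ⊤ (was ⊥); enqueue [4,5]
  #8 pop 0: in=1 → 3 (was ⊥); enqueue []
  #9 pop 1: in=⊤ → ⊤ (was ⊥); enqueue [0,3,6]
  #10 pop 2: in=⊤ → ⊤ (was ⊥); enqueue [1]
  #11 pop 4: in=⊤ → ⊤ (was 4); enqueue []
  #12 pop 5: in=⊤ → ⊤ (no change)
  #13 pop 0: in=⊤ → ⊤ (was 3); enqueue [2,5]
  #14 pop 3: in=⊤ → 1 (no change)
  #15 pop 6: in=⊤ → ⊤ (no change)
  #16 pop 1: in=⊤ → ⊤ (no change)
  #17 pop 2: in=⊤ → ⊤ (no change)
  #18 pop 5: in=⊤ → ⊤ (no change)

Fixpoint:
  val[0] = ⊤
  val[1] = ⊤
  val[2] = ⊤
  val[3] = 1
  val[4] = ⊤
  val[5] = ⊤
  val[6] = ⊤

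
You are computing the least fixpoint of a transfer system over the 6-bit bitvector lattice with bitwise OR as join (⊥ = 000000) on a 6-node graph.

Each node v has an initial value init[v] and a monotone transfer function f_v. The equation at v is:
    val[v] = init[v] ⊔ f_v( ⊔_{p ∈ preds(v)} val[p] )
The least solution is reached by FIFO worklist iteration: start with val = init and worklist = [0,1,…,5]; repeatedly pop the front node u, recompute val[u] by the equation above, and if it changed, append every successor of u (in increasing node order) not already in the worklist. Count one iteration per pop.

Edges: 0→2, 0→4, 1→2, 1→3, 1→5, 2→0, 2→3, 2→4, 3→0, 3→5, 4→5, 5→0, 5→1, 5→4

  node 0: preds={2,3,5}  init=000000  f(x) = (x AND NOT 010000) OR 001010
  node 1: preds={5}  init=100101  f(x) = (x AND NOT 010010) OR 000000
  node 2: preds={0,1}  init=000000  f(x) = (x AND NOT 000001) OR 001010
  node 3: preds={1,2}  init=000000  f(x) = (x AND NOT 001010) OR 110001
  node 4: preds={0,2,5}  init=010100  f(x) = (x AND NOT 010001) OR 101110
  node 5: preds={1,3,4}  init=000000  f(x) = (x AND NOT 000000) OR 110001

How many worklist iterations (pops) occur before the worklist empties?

Worklist (12 pops):
  #1 pop 0: in=000000 → 001010 (was 000000); enqueue []
  #2 pop 1: in=000000 → 100101 (no change)
  #3 pop 2: in=101111 → 101110 (was 000000); enqueue [0]
  #4 pop 3: in=101111 → 110101 (was 000000); enqueue []
  #5 pop 4: in=101110 → 111110 (was 010100); enqueue []
  #6 pop 5: in=111111 → 111111 (was 000000); enqueue [1,4]
  #7 pop 0: in=111111 → 101111 (was 001010); enqueue [2]
  #8 pop 1: in=111111 → 101101 (was 100101); enqueue [3,5]
  #9 pop 4: in=111111 → 111110 (no change)
  #10 pop 2: in=101111 → 101110 (no change)
  #11 pop 3: in=101111 → 110101 (no change)
  #12 pop 5: in=111111 → 111111 (no change)

Fixpoint:
  val[0] = 101111
  val[1] = 101101
  val[2] = 101110
  val[3] = 110101
  val[4] = 111110
  val[5] = 111111

12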